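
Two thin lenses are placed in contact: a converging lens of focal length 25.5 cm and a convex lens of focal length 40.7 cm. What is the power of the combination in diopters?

P₁ = 1/f₁ = 1/(0.255 m) = +3.922 D; P₂ = 1/f₂ = 1/(0.407 m) = +2.457 D.
For thin lenses in contact, P = P₁ + P₂ = (+3.922) + (+2.457) = +6.38 D.

P = +6.38 D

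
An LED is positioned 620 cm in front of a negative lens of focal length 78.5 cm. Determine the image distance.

69.7 cm

For a negative lens, f = -78.5 cm.
Thin-lens equation: 1/d_i = 1/f − 1/d_o = 1/(-78.50) − 1/(620) = -0.01274 − 0.001613 = -0.01435, so d_i = -69.7 cm.
The image is virtual, upright and reduced, on the same side as the object.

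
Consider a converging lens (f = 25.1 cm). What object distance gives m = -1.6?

m = −d_i/d_o ⇒ d_i = −m·d_o.
1/f = 1/d_o + 1/d_i = 1/d_o − 1/(m·d_o) = (1 − 1/m)/d_o, so d_o = f(1 − 1/m) = (25.10)(1 − 1/(-1.6)) = 40.8 cm.

40.8 cm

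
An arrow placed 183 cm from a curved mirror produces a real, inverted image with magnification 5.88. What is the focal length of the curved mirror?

m = −d_i/d_o ⇒ d_i = −m·d_o = −(-5.88)·(183) = 1076 cm.
1/f = 1/d_o + 1/d_i = 1/(183) + 1/(1076) = 0.006394, so f = 156 cm.
Since f is positive, the curved mirror is concave.

f = 156 cm (concave)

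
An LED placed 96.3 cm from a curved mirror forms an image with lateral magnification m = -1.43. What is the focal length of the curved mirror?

m = −d_i/d_o ⇒ d_i = −m·d_o = −(-1.43)·(96.3) = 137.7 cm.
1/f = 1/d_o + 1/d_i = 1/(96.3) + 1/(137.7) = 0.01765, so f = 56.7 cm.
Since f is positive, the curved mirror is concave.

f = 56.7 cm (concave)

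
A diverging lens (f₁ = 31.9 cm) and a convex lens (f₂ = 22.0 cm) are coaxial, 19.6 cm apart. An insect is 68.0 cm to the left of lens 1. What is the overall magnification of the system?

m = -0.364

f₁ = −31.9 cm (diverging).
Lens 1: 1/d_i1 = 1/(-31.9) − 1/(68.0) = -0.04605, so d_i1 = -21.71 cm; m₁ = −d_i1/d_o1 = +0.3193.
d_o2 = 19.6 − (-21.71) = 41.31 cm.
Lens 2: 1/d_i2 = 1/(22.0) − 1/(41.31) = 0.02125, so d_i2 = 47.06 cm; m₂ = −d_i2/d_o2 = -1.139.
m = m₁·m₂ = (+0.3193)(-1.139) = -0.364.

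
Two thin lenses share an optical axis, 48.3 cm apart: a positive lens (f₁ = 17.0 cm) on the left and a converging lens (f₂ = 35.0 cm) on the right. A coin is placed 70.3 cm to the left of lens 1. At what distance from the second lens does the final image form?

99.3 cm

Lens 1: 1/d_i1 = 1/f₁ − 1/d_o1 = 1/(17.0) − 1/(70.3) = 0.04460, so d_i1 = 22.42 cm.
The intermediate image is 22.42 cm to the right of lens 1, which is 48.3 − (22.42) = 25.88 cm to the left of lens 2, so d_o2 = +25.88 cm.
Lens 2: 1/d_i2 = 1/f₂ − 1/d_o2 = 1/(35.0) − 1/(25.88) = -0.01007, so d_i2 = -99.3 cm.
The final image is virtual, 99.3 cm to the left of lens 2 (overall magnification ≈ -1.2).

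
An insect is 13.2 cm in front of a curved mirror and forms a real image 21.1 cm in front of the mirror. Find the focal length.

Real image ⇒ d_i = +21.1 cm.
1/f = 1/d_o + 1/d_i = 1/(13.2) + 1/(21.1) = 0.1232, so f = 8.12 cm.
Since f is positive, the curved mirror is concave.

f = 8.12 cm (concave)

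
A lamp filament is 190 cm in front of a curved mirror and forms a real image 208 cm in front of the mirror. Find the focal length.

f = 99.3 cm (concave)

Real image ⇒ d_i = +208 cm.
1/f = 1/d_o + 1/d_i = 1/(190) + 1/(208) = 0.01007, so f = 99.3 cm.
Since f is positive, the curved mirror is concave.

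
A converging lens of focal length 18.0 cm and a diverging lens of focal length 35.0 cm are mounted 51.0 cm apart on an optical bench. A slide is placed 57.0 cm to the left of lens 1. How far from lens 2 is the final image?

14.5 cm

Lens 1: 1/d_i1 = 1/f₁ − 1/d_o1 = 1/(18.0) − 1/(57.0) = 0.03801, so d_i1 = 26.31 cm.
The intermediate image is 26.31 cm to the right of lens 1, which is 51.0 − (26.31) = 24.69 cm to the left of lens 2, so d_o2 = +24.69 cm.
Lens 2 is diverging, so f₂ = −35.0 cm.
Lens 2: 1/d_i2 = 1/f₂ − 1/d_o2 = 1/(-35.0) − 1/(24.69) = -0.06907, so d_i2 = -14.5 cm.
The final image is virtual, 14.5 cm to the left of lens 2 (overall magnification ≈ -0.27).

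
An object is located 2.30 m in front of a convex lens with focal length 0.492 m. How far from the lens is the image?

Lens equation: 1/s_i = 1/f − 1/s_o = 1/(0.4920) − 1/(2.30) = 2.033 − 0.4348 = 1.598, so s_i = 0.626 m.
The image is real, inverted and reduced, on the far side of the lens.

0.626 m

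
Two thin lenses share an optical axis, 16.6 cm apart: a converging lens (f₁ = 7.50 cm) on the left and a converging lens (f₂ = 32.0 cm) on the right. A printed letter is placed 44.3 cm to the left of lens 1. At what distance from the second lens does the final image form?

9.92 cm

Lens 1: 1/d_i1 = 1/f₁ − 1/d_o1 = 1/(7.50) − 1/(44.3) = 0.1108, so d_i1 = 9.029 cm.
The intermediate image is 9.029 cm to the right of lens 1, which is 16.6 − (9.029) = 7.571 cm to the left of lens 2, so d_o2 = +7.571 cm.
Lens 2: 1/d_i2 = 1/f₂ − 1/d_o2 = 1/(32.0) − 1/(7.571) = -0.1008, so d_i2 = -9.92 cm.
The final image is virtual, 9.92 cm to the left of lens 2 (overall magnification ≈ -0.27).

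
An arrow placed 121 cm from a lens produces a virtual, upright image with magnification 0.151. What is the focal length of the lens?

m = −d_i/d_o ⇒ d_i = −m·d_o = −(+0.151)·(121) = -18.27 cm.
1/f = 1/d_o + 1/d_i = 1/(121) + 1/(-18.27) = -0.04647, so f = -21.5 cm.
Since f is negative, the lens is diverging.

f = -21.5 cm (diverging)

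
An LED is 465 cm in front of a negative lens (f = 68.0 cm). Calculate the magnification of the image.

For a negative lens, f = -68.0 cm.
1/d_i = 1/f − 1/d_o = 1/(-68.00) − 1/(465) = -0.01686, so d_i = -59.32 cm.
m = −d_i/d_o = −(-59.32)/(465) = +0.128.
The image is virtual, upright and reduced, on the same side as the object.

m = +0.128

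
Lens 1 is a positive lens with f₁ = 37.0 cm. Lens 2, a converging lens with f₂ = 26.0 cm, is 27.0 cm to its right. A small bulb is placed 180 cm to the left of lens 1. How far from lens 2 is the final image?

11.2 cm

Lens 1: 1/d_i1 = 1/f₁ − 1/d_o1 = 1/(37.0) − 1/(180) = 0.02147, so d_i1 = 46.57 cm.
The intermediate image is 46.57 cm to the right of lens 1, which lies 19.57 cm to the right of lens 2 — a virtual object — so d_o2 = −19.57 cm.
Lens 2: 1/d_i2 = 1/f₂ − 1/d_o2 = 1/(26.0) − 1/(-19.57) = 0.08956, so d_i2 = 11.2 cm.
The final image is real, 11.2 cm to the right of lens 2 (overall magnification ≈ -0.15).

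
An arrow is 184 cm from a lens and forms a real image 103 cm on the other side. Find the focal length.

Real image ⇒ d_i = +103 cm.
1/f = 1/d_o + 1/d_i = 1/(184) + 1/(103) = 0.01514, so f = 66.0 cm.
Since f is positive, the lens is converging.

f = 66.0 cm (converging)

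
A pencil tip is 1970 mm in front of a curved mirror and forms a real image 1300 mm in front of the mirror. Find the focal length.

f = 783 mm (concave)

Real image ⇒ d_i = +1300 mm.
1/f = 1/d_o + 1/d_i = 1/(1970) + 1/(1300) = 0.001277, so f = 783 mm.
Since f is positive, the curved mirror is concave.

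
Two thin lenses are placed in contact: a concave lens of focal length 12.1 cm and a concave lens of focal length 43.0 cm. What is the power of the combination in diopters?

P = -10.6 D

P₁ = 1/f₁ = 1/(-0.121 m) = -8.264 D; P₂ = 1/f₂ = 1/(-0.430 m) = -2.326 D.
For thin lenses in contact, P = P₁ + P₂ = (-8.264) + (-2.326) = -10.6 D.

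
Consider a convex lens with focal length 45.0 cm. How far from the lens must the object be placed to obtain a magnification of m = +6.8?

m = −d_i/d_o ⇒ d_i = −m·d_o.
1/f = 1/d_o + 1/d_i = 1/d_o − 1/(m·d_o) = (1 − 1/m)/d_o, so d_o = f(1 − 1/m) = (45.00)(1 − 1/(+6.8)) = 38.4 cm.

38.4 cm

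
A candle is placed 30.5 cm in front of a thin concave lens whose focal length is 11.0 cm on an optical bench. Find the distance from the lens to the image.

8.08 cm

For a concave lens, f = -11.0 cm.
Thin-lens equation: 1/d_i = 1/f − 1/d_o = 1/(-11.00) − 1/(30.5) = -0.09091 − 0.03279 = -0.1237, so d_i = -8.08 cm.
The image is virtual, upright and reduced, on the same side as the object.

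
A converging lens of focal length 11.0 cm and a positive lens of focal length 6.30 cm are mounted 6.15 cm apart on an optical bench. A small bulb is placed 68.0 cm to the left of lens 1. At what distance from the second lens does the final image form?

3.31 cm

Lens 1: 1/d_i1 = 1/f₁ − 1/d_o1 = 1/(11.0) − 1/(68.0) = 0.07620, so d_i1 = 13.12 cm.
The intermediate image is 13.12 cm to the right of lens 1, which lies 6.970 cm to the right of lens 2 — a virtual object — so d_o2 = −6.970 cm.
Lens 2: 1/d_i2 = 1/f₂ − 1/d_o2 = 1/(6.30) − 1/(-6.970) = 0.3022, so d_i2 = 3.31 cm.
The final image is real, 3.31 cm to the right of lens 2 (overall magnification ≈ -0.092).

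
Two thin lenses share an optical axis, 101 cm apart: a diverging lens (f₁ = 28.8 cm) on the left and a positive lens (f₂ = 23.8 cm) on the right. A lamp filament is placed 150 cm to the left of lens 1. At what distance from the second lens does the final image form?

29.4 cm

Lens 1 is diverging, so f₁ = −28.8 cm.
Lens 1: 1/d_i1 = 1/f₁ − 1/d_o1 = 1/(-28.8) − 1/(150) = -0.04139, so d_i1 = -24.16 cm.
The intermediate image is 24.16 cm to the left of lens 1 (virtual), which is 101 − (-24.16) = 125.2 cm to the left of lens 2, so d_o2 = +125.2 cm.
Lens 2: 1/d_i2 = 1/f₂ − 1/d_o2 = 1/(23.8) − 1/(125.2) = 0.03403, so d_i2 = 29.4 cm.
The final image is real, 29.4 cm to the right of lens 2 (overall magnification ≈ -0.038).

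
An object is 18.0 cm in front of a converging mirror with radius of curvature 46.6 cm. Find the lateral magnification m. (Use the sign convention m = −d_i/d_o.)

m = +4.40

f = R/2 = 46.6/2 = 23.30 cm.
1/d_i = 1/f − 1/d_o = 1/(23.30) − 1/(18.0) = -0.01264, so d_i = -79.13 cm.
m = −d_i/d_o = −(-79.13)/(18.0) = +4.40.
The image is virtual, upright and enlarged, behind the mirror.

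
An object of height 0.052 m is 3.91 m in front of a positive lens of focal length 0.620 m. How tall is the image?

1/d_i = 1/f − 1/d_o = 1/(0.6200) − 1/(3.91) = 1.357, so d_i = 0.7368 m.
m = −d_i/d_o = -0.1884.
|h_i| = |m|·h_o = 0.1884 × 0.052 = 0.00980 m. The image is real, inverted and reduced, on the far side of the lens.

0.00980 m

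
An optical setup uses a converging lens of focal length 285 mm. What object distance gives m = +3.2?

196 mm

m = −d_i/d_o ⇒ d_i = −m·d_o.
1/f = 1/d_o + 1/d_i = 1/d_o − 1/(m·d_o) = (1 − 1/m)/d_o, so d_o = f(1 − 1/m) = (285.0)(1 − 1/(+3.2)) = 196 mm.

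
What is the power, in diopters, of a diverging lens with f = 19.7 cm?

P = -5.08 D

For a diverging lens, f = −19.7 cm.
f = -19.7 cm = -0.197 m.
P = 1/f = 1/(-0.197 m) = -5.08 D.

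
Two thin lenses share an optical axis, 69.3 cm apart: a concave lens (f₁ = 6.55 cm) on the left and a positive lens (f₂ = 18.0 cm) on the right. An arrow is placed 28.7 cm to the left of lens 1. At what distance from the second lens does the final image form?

23.7 cm

Lens 1 is diverging, so f₁ = −6.55 cm.
Lens 1: 1/d_i1 = 1/f₁ − 1/d_o1 = 1/(-6.55) − 1/(28.7) = -0.1875, so d_i1 = -5.333 cm.
The intermediate image is 5.333 cm to the left of lens 1 (virtual), which is 69.3 − (-5.333) = 74.63 cm to the left of lens 2, so d_o2 = +74.63 cm.
Lens 2: 1/d_i2 = 1/f₂ − 1/d_o2 = 1/(18.0) − 1/(74.63) = 0.04216, so d_i2 = 23.7 cm.
The final image is real, 23.7 cm to the right of lens 2 (overall magnification ≈ -0.059).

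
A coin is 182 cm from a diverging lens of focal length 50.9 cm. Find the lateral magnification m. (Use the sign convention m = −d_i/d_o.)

For a diverging lens, f = -50.9 cm.
1/d_i = 1/f − 1/d_o = 1/(-50.90) − 1/(182) = -0.02514, so d_i = -39.78 cm.
m = −d_i/d_o = −(-39.78)/(182) = +0.219.
The image is virtual, upright and reduced, on the same side as the object.

m = +0.219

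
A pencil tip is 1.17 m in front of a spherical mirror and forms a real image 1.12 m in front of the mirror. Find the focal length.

Real image ⇒ d_i = +1.12 m.
1/f = 1/d_o + 1/d_i = 1/(1.17) + 1/(1.12) = 1.748, so f = 0.572 m.
Since f is positive, the spherical mirror is concave.

f = 0.572 m (concave)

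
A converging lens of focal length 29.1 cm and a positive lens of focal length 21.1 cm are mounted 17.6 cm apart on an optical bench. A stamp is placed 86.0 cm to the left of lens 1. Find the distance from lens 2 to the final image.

11.7 cm

Lens 1: 1/d_i1 = 1/f₁ − 1/d_o1 = 1/(29.1) − 1/(86.0) = 0.02274, so d_i1 = 43.98 cm.
The intermediate image is 43.98 cm to the right of lens 1, which lies 26.38 cm to the right of lens 2 — a virtual object — so d_o2 = −26.38 cm.
Lens 2: 1/d_i2 = 1/f₂ − 1/d_o2 = 1/(21.1) − 1/(-26.38) = 0.08530, so d_i2 = 11.7 cm.
The final image is real, 11.7 cm to the right of lens 2 (overall magnification ≈ -0.23).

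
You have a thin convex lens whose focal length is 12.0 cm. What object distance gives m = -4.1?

m = −d_i/d_o ⇒ d_i = −m·d_o.
1/f = 1/d_o + 1/d_i = 1/d_o − 1/(m·d_o) = (1 − 1/m)/d_o, so d_o = f(1 − 1/m) = (12.00)(1 − 1/(-4.1)) = 14.9 cm.

14.9 cm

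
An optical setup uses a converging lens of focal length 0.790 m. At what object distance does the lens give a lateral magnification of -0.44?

m = −d_i/d_o ⇒ d_i = −m·d_o.
1/f = 1/d_o + 1/d_i = 1/d_o − 1/(m·d_o) = (1 − 1/m)/d_o, so d_o = f(1 − 1/m) = (0.7900)(1 − 1/(-0.44)) = 2.59 m.

2.59 m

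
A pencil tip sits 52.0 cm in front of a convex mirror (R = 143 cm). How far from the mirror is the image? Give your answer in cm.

30.1 cm

f = R/2 = 143/2 = 71.50 cm; for a convex mirror, f = -71.50 cm.
Mirror equation: 1/s_i = 1/f − 1/s_o = 1/(-71.50) − 1/(52.0) = -0.01399 − 0.01923 = -0.03322, so s_i = -30.1 cm.
The image is virtual, upright and reduced, behind the mirror.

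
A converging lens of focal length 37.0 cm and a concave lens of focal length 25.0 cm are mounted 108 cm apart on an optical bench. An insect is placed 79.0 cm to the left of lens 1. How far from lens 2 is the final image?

15.1 cm

Lens 1: 1/d_i1 = 1/f₁ − 1/d_o1 = 1/(37.0) − 1/(79.0) = 0.01437, so d_i1 = 69.60 cm.
The intermediate image is 69.60 cm to the right of lens 1, which is 108 − (69.60) = 38.40 cm to the left of lens 2, so d_o2 = +38.40 cm.
Lens 2 is diverging, so f₂ = −25.0 cm.
Lens 2: 1/d_i2 = 1/f₂ − 1/d_o2 = 1/(-25.0) − 1/(38.40) = -0.06604, so d_i2 = -15.1 cm.
The final image is virtual, 15.1 cm to the left of lens 2 (overall magnification ≈ -0.35).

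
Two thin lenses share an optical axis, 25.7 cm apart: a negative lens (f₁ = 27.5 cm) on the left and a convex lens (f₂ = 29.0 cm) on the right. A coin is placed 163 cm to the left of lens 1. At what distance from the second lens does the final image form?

70.6 cm

Lens 1 is diverging, so f₁ = −27.5 cm.
Lens 1: 1/d_i1 = 1/f₁ − 1/d_o1 = 1/(-27.5) − 1/(163) = -0.04250, so d_i1 = -23.53 cm.
The intermediate image is 23.53 cm to the left of lens 1 (virtual), which is 25.7 − (-23.53) = 49.23 cm to the left of lens 2, so d_o2 = +49.23 cm.
Lens 2: 1/d_i2 = 1/f₂ − 1/d_o2 = 1/(29.0) − 1/(49.23) = 0.01417, so d_i2 = 70.6 cm.
The final image is real, 70.6 cm to the right of lens 2 (overall magnification ≈ -0.21).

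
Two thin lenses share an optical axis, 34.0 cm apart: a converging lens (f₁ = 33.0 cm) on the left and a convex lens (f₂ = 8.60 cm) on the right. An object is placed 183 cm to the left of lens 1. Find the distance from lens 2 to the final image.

3.62 cm

Lens 1: 1/d_i1 = 1/f₁ − 1/d_o1 = 1/(33.0) − 1/(183) = 0.02484, so d_i1 = 40.26 cm.
The intermediate image is 40.26 cm to the right of lens 1, which lies 6.260 cm to the right of lens 2 — a virtual object — so d_o2 = −6.260 cm.
Lens 2: 1/d_i2 = 1/f₂ − 1/d_o2 = 1/(8.60) − 1/(-6.260) = 0.2760, so d_i2 = 3.62 cm.
The final image is real, 3.62 cm to the right of lens 2 (overall magnification ≈ -0.13).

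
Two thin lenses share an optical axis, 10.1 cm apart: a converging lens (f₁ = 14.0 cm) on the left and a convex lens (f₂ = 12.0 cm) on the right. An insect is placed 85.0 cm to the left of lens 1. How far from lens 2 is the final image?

4.28 cm

Lens 1: 1/d_i1 = 1/f₁ − 1/d_o1 = 1/(14.0) − 1/(85.0) = 0.05966, so d_i1 = 16.76 cm.
The intermediate image is 16.76 cm to the right of lens 1, which lies 6.660 cm to the right of lens 2 — a virtual object — so d_o2 = −6.660 cm.
Lens 2: 1/d_i2 = 1/f₂ − 1/d_o2 = 1/(12.0) − 1/(-6.660) = 0.2335, so d_i2 = 4.28 cm.
The final image is real, 4.28 cm to the right of lens 2 (overall magnification ≈ -0.13).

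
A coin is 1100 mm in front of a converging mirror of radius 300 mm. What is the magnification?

f = R/2 = 300/2 = 150.0 mm.
1/d_i = 1/f − 1/d_o = 1/(150.0) − 1/(1100) = 0.005758, so d_i = 173.7 mm.
m = −d_i/d_o = −(173.7)/(1100) = -0.158.
The image is real, inverted and reduced, in front of the mirror.

m = -0.158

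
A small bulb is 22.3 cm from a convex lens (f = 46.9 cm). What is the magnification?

m = +1.91

1/d_i = 1/f − 1/d_o = 1/(46.90) − 1/(22.3) = -0.02352, so d_i = -42.52 cm.
m = −d_i/d_o = −(-42.52)/(22.3) = +1.91.
The image is virtual, upright and enlarged, on the same side as the object.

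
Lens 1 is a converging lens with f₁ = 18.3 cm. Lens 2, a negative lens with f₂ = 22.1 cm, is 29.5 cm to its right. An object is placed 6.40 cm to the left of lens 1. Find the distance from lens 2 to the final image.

14.2 cm

Lens 1: 1/d_i1 = 1/f₁ − 1/d_o1 = 1/(18.3) − 1/(6.40) = -0.1016, so d_i1 = -9.842 cm.
The intermediate image is 9.842 cm to the left of lens 1 (virtual), which is 29.5 − (-9.842) = 39.34 cm to the left of lens 2, so d_o2 = +39.34 cm.
Lens 2 is diverging, so f₂ = −22.1 cm.
Lens 2: 1/d_i2 = 1/f₂ − 1/d_o2 = 1/(-22.1) − 1/(39.34) = -0.07067, so d_i2 = -14.2 cm.
The final image is virtual, 14.2 cm to the left of lens 2 (overall magnification ≈ 0.55).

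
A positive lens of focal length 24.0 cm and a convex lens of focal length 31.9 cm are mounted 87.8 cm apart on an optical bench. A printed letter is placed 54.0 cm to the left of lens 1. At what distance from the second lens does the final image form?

112 cm

Lens 1: 1/d_i1 = 1/f₁ − 1/d_o1 = 1/(24.0) − 1/(54.0) = 0.02315, so d_i1 = 43.20 cm.
The intermediate image is 43.20 cm to the right of lens 1, which is 87.8 − (43.20) = 44.60 cm to the left of lens 2, so d_o2 = +44.60 cm.
Lens 2: 1/d_i2 = 1/f₂ − 1/d_o2 = 1/(31.9) − 1/(44.60) = 0.008926, so d_i2 = 112 cm.
The final image is real, 112 cm to the right of lens 2 (overall magnification ≈ 2.0).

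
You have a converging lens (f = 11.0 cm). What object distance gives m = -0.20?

m = −d_i/d_o ⇒ d_i = −m·d_o.
1/f = 1/d_o + 1/d_i = 1/d_o − 1/(m·d_o) = (1 − 1/m)/d_o, so d_o = f(1 − 1/m) = (11.00)(1 − 1/(-0.20)) = 66.0 cm.

66.0 cm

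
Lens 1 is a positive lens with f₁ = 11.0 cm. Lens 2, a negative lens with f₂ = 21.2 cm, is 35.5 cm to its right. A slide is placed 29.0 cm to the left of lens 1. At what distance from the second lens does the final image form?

9.67 cm

Lens 1: 1/d_i1 = 1/f₁ − 1/d_o1 = 1/(11.0) − 1/(29.0) = 0.05643, so d_i1 = 17.72 cm.
The intermediate image is 17.72 cm to the right of lens 1, which is 35.5 − (17.72) = 17.78 cm to the left of lens 2, so d_o2 = +17.78 cm.
Lens 2 is diverging, so f₂ = −21.2 cm.
Lens 2: 1/d_i2 = 1/f₂ − 1/d_o2 = 1/(-21.2) − 1/(17.78) = -0.1034, so d_i2 = -9.67 cm.
The final image is virtual, 9.67 cm to the left of lens 2 (overall magnification ≈ -0.33).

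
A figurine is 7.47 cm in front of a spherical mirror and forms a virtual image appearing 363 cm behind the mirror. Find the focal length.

Virtual image ⇒ d_i = −363 cm.
1/f = 1/d_o + 1/d_i = 1/(7.47) + 1/(-363) = 0.1311, so f = 7.63 cm.
Since f is positive, the spherical mirror is concave.

f = 7.63 cm (concave)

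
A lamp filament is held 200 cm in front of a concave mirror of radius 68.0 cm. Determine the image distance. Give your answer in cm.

41.0 cm

f = R/2 = 68.0/2 = 34.00 cm.
Mirror equation: 1/q = 1/f − 1/p = 1/(34.00) − 1/(200) = 0.02941 − 0.005000 = 0.02441, so q = 41.0 cm.
The image is real, inverted and reduced, in front of the mirror.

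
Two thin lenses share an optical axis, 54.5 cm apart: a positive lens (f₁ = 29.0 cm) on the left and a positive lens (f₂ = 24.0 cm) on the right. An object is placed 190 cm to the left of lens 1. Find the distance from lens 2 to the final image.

Lens 1: 1/d_i1 = 1/f₁ − 1/d_o1 = 1/(29.0) − 1/(190) = 0.02922, so d_i1 = 34.22 cm.
The intermediate image is 34.22 cm to the right of lens 1, which is 54.5 − (34.22) = 20.28 cm to the left of lens 2, so d_o2 = +20.28 cm.
Lens 2: 1/d_i2 = 1/f₂ − 1/d_o2 = 1/(24.0) − 1/(20.28) = -0.007643, so d_i2 = -131 cm.
The final image is virtual, 131 cm to the left of lens 2 (overall magnification ≈ -1.2).

131 cm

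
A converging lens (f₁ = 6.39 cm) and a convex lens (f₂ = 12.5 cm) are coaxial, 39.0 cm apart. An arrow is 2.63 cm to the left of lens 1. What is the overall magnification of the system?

m = -0.686

Lens 1: 1/d_i1 = 1/(6.39) − 1/(2.63) = -0.2237, so d_i1 = -4.470 cm; m₁ = −d_i1/d_o1 = +1.700.
d_o2 = 39.0 − (-4.470) = 43.47 cm.
Lens 2: 1/d_i2 = 1/(12.5) − 1/(43.47) = 0.05700, so d_i2 = 17.55 cm; m₂ = −d_i2/d_o2 = -0.4036.
m = m₁·m₂ = (+1.700)(-0.4036) = -0.686.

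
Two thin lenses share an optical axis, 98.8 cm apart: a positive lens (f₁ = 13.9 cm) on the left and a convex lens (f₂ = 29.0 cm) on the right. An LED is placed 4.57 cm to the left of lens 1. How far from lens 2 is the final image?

Lens 1: 1/d_i1 = 1/f₁ − 1/d_o1 = 1/(13.9) − 1/(4.57) = -0.1469, so d_i1 = -6.808 cm.
The intermediate image is 6.808 cm to the left of lens 1 (virtual), which is 98.8 − (-6.808) = 105.6 cm to the left of lens 2, so d_o2 = +105.6 cm.
Lens 2: 1/d_i2 = 1/f₂ − 1/d_o2 = 1/(29.0) − 1/(105.6) = 0.02501, so d_i2 = 40.0 cm.
The final image is real, 40.0 cm to the right of lens 2 (overall magnification ≈ -0.56).

40.0 cm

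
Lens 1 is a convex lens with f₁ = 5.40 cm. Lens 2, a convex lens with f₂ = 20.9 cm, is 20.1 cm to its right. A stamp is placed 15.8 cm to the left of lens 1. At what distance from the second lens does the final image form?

27.6 cm

Lens 1: 1/d_i1 = 1/f₁ − 1/d_o1 = 1/(5.40) − 1/(15.8) = 0.1219, so d_i1 = 8.204 cm.
The intermediate image is 8.204 cm to the right of lens 1, which is 20.1 − (8.204) = 11.90 cm to the left of lens 2, so d_o2 = +11.90 cm.
Lens 2: 1/d_i2 = 1/f₂ − 1/d_o2 = 1/(20.9) − 1/(11.90) = -0.03619, so d_i2 = -27.6 cm.
The final image is virtual, 27.6 cm to the left of lens 2 (overall magnification ≈ -1.2).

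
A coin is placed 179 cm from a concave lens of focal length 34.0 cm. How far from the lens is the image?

For a concave lens, f = -34.0 cm.
Thin-lens equation: 1/d_i = 1/f − 1/d_o = 1/(-34.00) − 1/(179) = -0.02941 − 0.005587 = -0.03500, so d_i = -28.6 cm.
The image is virtual, upright and reduced, on the same side as the object.

28.6 cm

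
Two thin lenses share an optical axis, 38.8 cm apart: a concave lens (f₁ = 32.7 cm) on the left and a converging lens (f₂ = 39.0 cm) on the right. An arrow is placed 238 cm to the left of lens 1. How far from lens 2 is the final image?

92.3 cm

Lens 1 is diverging, so f₁ = −32.7 cm.
Lens 1: 1/d_i1 = 1/f₁ − 1/d_o1 = 1/(-32.7) − 1/(238) = -0.03478, so d_i1 = -28.75 cm.
The intermediate image is 28.75 cm to the left of lens 1 (virtual), which is 38.8 − (-28.75) = 67.55 cm to the left of lens 2, so d_o2 = +67.55 cm.
Lens 2: 1/d_i2 = 1/f₂ − 1/d_o2 = 1/(39.0) − 1/(67.55) = 0.01084, so d_i2 = 92.3 cm.
The final image is real, 92.3 cm to the right of lens 2 (overall magnification ≈ -0.17).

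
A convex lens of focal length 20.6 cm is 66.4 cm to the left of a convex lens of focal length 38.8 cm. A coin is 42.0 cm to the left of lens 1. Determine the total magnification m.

m = -2.91

Lens 1: 1/d_i1 = 1/(20.6) − 1/(42.0) = 0.02473, so d_i1 = 40.43 cm; m₁ = −d_i1/d_o1 = -0.9626.
d_o2 = 66.4 − (40.43) = 25.97 cm.
Lens 2: 1/d_i2 = 1/(38.8) − 1/(25.97) = -0.01273, so d_i2 = -78.54 cm; m₂ = −d_i2/d_o2 = +3.024.
m = m₁·m₂ = (-0.9626)(+3.024) = -2.91.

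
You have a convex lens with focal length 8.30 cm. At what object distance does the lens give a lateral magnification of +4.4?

6.41 cm

m = −d_i/d_o ⇒ d_i = −m·d_o.
1/f = 1/d_o + 1/d_i = 1/d_o − 1/(m·d_o) = (1 − 1/m)/d_o, so d_o = f(1 − 1/m) = (8.300)(1 − 1/(+4.4)) = 6.41 cm.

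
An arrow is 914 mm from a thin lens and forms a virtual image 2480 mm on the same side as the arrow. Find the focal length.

Virtual image ⇒ d_i = −2480 mm.
1/f = 1/d_o + 1/d_i = 1/(914) + 1/(-2480) = 0.0006909, so f = 1450 mm.
Since f is positive, the thin lens is converging.

f = 1450 mm (converging)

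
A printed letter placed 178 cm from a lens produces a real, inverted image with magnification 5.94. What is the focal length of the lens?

m = −d_i/d_o ⇒ d_i = −m·d_o = −(-5.94)·(178) = 1057 cm.
1/f = 1/d_o + 1/d_i = 1/(178) + 1/(1057) = 0.006564, so f = 152 cm.
Since f is positive, the lens is converging.

f = 152 cm (converging)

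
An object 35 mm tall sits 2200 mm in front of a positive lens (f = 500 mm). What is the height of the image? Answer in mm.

10.3 mm

1/d_i = 1/f − 1/d_o = 1/(500.0) − 1/(2200) = 0.001545, so d_i = 647.1 mm.
m = −d_i/d_o = -0.2941.
|h_i| = |m|·h_o = 0.2941 × 35 = 10.3 mm. The image is real, inverted and reduced, on the far side of the lens.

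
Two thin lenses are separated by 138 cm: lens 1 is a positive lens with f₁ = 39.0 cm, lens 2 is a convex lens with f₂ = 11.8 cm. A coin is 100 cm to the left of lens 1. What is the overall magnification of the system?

m = +0.121

Lens 1: 1/d_i1 = 1/(39.0) − 1/(100) = 0.01564, so d_i1 = 63.93 cm; m₁ = −d_i1/d_o1 = -0.6393.
d_o2 = 138 − (63.93) = 74.07 cm.
Lens 2: 1/d_i2 = 1/(11.8) − 1/(74.07) = 0.07125, so d_i2 = 14.04 cm; m₂ = −d_i2/d_o2 = -0.1895.
m = m₁·m₂ = (-0.6393)(-0.1895) = +0.121.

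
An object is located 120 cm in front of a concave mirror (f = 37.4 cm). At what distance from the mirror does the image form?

Mirror equation: 1/q = 1/f − 1/p = 1/(37.40) − 1/(120) = 0.02674 − 0.008333 = 0.01840, so q = 54.3 cm.
The image is real, inverted and reduced, in front of the mirror.

54.3 cm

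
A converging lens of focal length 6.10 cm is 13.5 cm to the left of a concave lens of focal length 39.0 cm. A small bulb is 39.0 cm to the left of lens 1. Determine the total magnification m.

Lens 1: 1/d_i1 = 1/(6.10) − 1/(39.0) = 0.1383, so d_i1 = 7.231 cm; m₁ = −d_i1/d_o1 = -0.1854.
d_o2 = 13.5 − (7.231) = 6.269 cm.
f₂ = −39.0 cm (diverging).
Lens 2: 1/d_i2 = 1/(-39.0) − 1/(6.269) = -0.1852, so d_i2 = -5.401 cm; m₂ = −d_i2/d_o2 = +0.8615.
m = m₁·m₂ = (-0.1854)(+0.8615) = -0.160.

m = -0.160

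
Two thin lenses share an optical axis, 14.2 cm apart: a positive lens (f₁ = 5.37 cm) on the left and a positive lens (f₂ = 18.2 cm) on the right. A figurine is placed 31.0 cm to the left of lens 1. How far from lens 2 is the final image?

Lens 1: 1/d_i1 = 1/f₁ − 1/d_o1 = 1/(5.37) − 1/(31.0) = 0.1540, so d_i1 = 6.495 cm.
The intermediate image is 6.495 cm to the right of lens 1, which is 14.2 − (6.495) = 7.705 cm to the left of lens 2, so d_o2 = +7.705 cm.
Lens 2: 1/d_i2 = 1/f₂ − 1/d_o2 = 1/(18.2) − 1/(7.705) = -0.07484, so d_i2 = -13.4 cm.
The final image is virtual, 13.4 cm to the left of lens 2 (overall magnification ≈ -0.36).

13.4 cm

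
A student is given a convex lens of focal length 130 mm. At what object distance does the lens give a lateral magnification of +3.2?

89.4 mm

m = −d_i/d_o ⇒ d_i = −m·d_o.
1/f = 1/d_o + 1/d_i = 1/d_o − 1/(m·d_o) = (1 − 1/m)/d_o, so d_o = f(1 − 1/m) = (130.0)(1 − 1/(+3.2)) = 89.4 mm.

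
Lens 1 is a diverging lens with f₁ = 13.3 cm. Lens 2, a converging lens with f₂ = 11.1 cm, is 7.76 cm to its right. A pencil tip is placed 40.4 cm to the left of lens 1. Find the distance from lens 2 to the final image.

Lens 1 is diverging, so f₁ = −13.3 cm.
Lens 1: 1/d_i1 = 1/f₁ − 1/d_o1 = 1/(-13.3) − 1/(40.4) = -0.09994, so d_i1 = -10.01 cm.
The intermediate image is 10.01 cm to the left of lens 1 (virtual), which is 7.76 − (-10.01) = 17.77 cm to the left of lens 2, so d_o2 = +17.77 cm.
Lens 2: 1/d_i2 = 1/f₂ − 1/d_o2 = 1/(11.1) − 1/(17.77) = 0.03382, so d_i2 = 29.6 cm.
The final image is real, 29.6 cm to the right of lens 2 (overall magnification ≈ -0.41).

29.6 cm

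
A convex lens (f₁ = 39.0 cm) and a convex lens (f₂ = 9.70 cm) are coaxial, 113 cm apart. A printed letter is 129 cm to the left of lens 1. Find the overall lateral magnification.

m = +0.0887

Lens 1: 1/d_i1 = 1/(39.0) − 1/(129) = 0.01789, so d_i1 = 55.90 cm; m₁ = −d_i1/d_o1 = -0.4333.
d_o2 = 113 − (55.90) = 57.10 cm.
Lens 2: 1/d_i2 = 1/(9.70) − 1/(57.10) = 0.08558, so d_i2 = 11.69 cm; m₂ = −d_i2/d_o2 = -0.2046.
m = m₁·m₂ = (-0.4333)(-0.2046) = +0.0887.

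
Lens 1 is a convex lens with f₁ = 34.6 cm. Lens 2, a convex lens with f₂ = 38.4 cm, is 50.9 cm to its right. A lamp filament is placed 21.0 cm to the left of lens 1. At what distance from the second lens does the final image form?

60.8 cm

Lens 1: 1/d_i1 = 1/f₁ − 1/d_o1 = 1/(34.6) − 1/(21.0) = -0.01872, so d_i1 = -53.43 cm.
The intermediate image is 53.43 cm to the left of lens 1 (virtual), which is 50.9 − (-53.43) = 104.3 cm to the left of lens 2, so d_o2 = +104.3 cm.
Lens 2: 1/d_i2 = 1/f₂ − 1/d_o2 = 1/(38.4) − 1/(104.3) = 0.01645, so d_i2 = 60.8 cm.
The final image is real, 60.8 cm to the right of lens 2 (overall magnification ≈ -1.5).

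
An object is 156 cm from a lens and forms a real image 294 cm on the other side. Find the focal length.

Real image ⇒ d_i = +294 cm.
1/f = 1/d_o + 1/d_i = 1/(156) + 1/(294) = 0.009812, so f = 102 cm.
Since f is positive, the lens is converging.

f = 102 cm (converging)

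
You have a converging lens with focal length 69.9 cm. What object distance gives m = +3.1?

47.4 cm

m = −d_i/d_o ⇒ d_i = −m·d_o.
1/f = 1/d_o + 1/d_i = 1/d_o − 1/(m·d_o) = (1 − 1/m)/d_o, so d_o = f(1 − 1/m) = (69.90)(1 − 1/(+3.1)) = 47.4 cm.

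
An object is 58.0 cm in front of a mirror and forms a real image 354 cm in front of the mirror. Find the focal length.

f = 49.8 cm (concave)

Real image ⇒ d_i = +354 cm.
1/f = 1/d_o + 1/d_i = 1/(58.0) + 1/(354) = 0.02007, so f = 49.8 cm.
Since f is positive, the mirror is concave.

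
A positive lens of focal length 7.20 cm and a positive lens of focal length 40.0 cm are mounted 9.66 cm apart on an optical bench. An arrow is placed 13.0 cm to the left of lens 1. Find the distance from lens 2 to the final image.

Lens 1: 1/d_i1 = 1/f₁ − 1/d_o1 = 1/(7.20) − 1/(13.0) = 0.06197, so d_i1 = 16.14 cm.
The intermediate image is 16.14 cm to the right of lens 1, which lies 6.480 cm to the right of lens 2 — a virtual object — so d_o2 = −6.480 cm.
Lens 2: 1/d_i2 = 1/f₂ − 1/d_o2 = 1/(40.0) − 1/(-6.480) = 0.1793, so d_i2 = 5.58 cm.
The final image is real, 5.58 cm to the right of lens 2 (overall magnification ≈ -1.1).

5.58 cm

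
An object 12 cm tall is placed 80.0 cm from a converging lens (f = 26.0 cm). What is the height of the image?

5.78 cm

1/d_i = 1/f − 1/d_o = 1/(26.00) − 1/(80.0) = 0.02596, so d_i = 38.52 cm.
m = −d_i/d_o = -0.4815.
|h_i| = |m|·h_o = 0.4815 × 12 = 5.78 cm. The image is real, inverted and reduced, on the far side of the lens.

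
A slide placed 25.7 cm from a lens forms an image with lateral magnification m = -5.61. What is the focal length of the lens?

m = −d_i/d_o ⇒ d_i = −m·d_o = −(-5.61)·(25.7) = 144.2 cm.
1/f = 1/d_o + 1/d_i = 1/(25.7) + 1/(144.2) = 0.04585, so f = 21.8 cm.
Since f is positive, the lens is converging.

f = 21.8 cm (converging)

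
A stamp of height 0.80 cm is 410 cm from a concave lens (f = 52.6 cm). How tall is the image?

For a concave lens, f = -52.6 cm.
1/d_i = 1/f − 1/d_o = 1/(-52.60) − 1/(410) = -0.02145, so d_i = -46.62 cm.
m = −d_i/d_o = +0.1137.
|h_i| = |m|·h_o = 0.1137 × 0.80 = 0.0910 cm. The image is virtual, upright and reduced, on the same side as the object.

0.0910 cm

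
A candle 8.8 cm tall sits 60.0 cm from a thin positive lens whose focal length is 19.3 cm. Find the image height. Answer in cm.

1/d_i = 1/f − 1/d_o = 1/(19.30) − 1/(60.0) = 0.03515, so d_i = 28.45 cm.
m = −d_i/d_o = -0.4742.
|h_i| = |m|·h_o = 0.4742 × 8.8 = 4.17 cm. The image is real, inverted and reduced, on the far side of the lens.

4.17 cm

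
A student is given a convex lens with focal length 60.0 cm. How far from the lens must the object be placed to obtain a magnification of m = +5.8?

49.7 cm

m = −d_i/d_o ⇒ d_i = −m·d_o.
1/f = 1/d_o + 1/d_i = 1/d_o − 1/(m·d_o) = (1 − 1/m)/d_o, so d_o = f(1 − 1/m) = (60.00)(1 − 1/(+5.8)) = 49.7 cm.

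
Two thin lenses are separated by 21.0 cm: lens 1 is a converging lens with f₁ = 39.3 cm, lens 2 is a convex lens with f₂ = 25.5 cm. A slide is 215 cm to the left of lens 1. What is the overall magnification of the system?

m = -0.108

Lens 1: 1/d_i1 = 1/(39.3) − 1/(215) = 0.02079, so d_i1 = 48.09 cm; m₁ = −d_i1/d_o1 = -0.2237.
d_o2 = 21.0 − (48.09) = -27.09 cm (virtual object).
Lens 2: 1/d_i2 = 1/(25.5) − 1/(-27.09) = 0.07613, so d_i2 = 13.14 cm; m₂ = −d_i2/d_o2 = +0.4849.
m = m₁·m₂ = (-0.2237)(+0.4849) = -0.108.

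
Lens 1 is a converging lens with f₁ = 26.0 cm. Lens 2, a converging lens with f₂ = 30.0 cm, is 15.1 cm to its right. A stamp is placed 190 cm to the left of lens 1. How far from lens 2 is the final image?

Lens 1: 1/d_i1 = 1/f₁ − 1/d_o1 = 1/(26.0) − 1/(190) = 0.03320, so d_i1 = 30.12 cm.
The intermediate image is 30.12 cm to the right of lens 1, which lies 15.02 cm to the right of lens 2 — a virtual object — so d_o2 = −15.02 cm.
Lens 2: 1/d_i2 = 1/f₂ − 1/d_o2 = 1/(30.0) − 1/(-15.02) = 0.09991, so d_i2 = 10.0 cm.
The final image is real, 10.0 cm to the right of lens 2 (overall magnification ≈ -0.11).

10.0 cm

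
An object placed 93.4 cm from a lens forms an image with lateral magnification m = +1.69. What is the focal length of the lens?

f = 229 cm (converging)

m = −d_i/d_o ⇒ d_i = −m·d_o = −(+1.69)·(93.4) = -157.8 cm.
1/f = 1/d_o + 1/d_i = 1/(93.4) + 1/(-157.8) = 0.004370, so f = 229 cm.
Since f is positive, the lens is converging.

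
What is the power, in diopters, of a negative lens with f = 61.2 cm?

For a negative lens, f = −61.2 cm.
f = -61.2 cm = -0.612 m.
P = 1/f = 1/(-0.612 m) = -1.63 D.

P = -1.63 D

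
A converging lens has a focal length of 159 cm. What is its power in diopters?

P = +0.629 D

f = 159 cm = 1.59 m.
P = 1/f = 1/(1.59 m) = +0.629 D.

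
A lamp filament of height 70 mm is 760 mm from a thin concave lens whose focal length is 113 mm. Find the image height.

9.06 mm

For a concave lens, f = -113 mm.
1/d_i = 1/f − 1/d_o = 1/(-113.0) − 1/(760) = -0.01017, so d_i = -98.37 mm.
m = −d_i/d_o = +0.1294.
|h_i| = |m|·h_o = 0.1294 × 70 = 9.06 mm. The image is virtual, upright and reduced, on the same side as the object.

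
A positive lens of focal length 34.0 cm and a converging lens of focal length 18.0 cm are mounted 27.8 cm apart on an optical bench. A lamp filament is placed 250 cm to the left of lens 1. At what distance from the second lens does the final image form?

Lens 1: 1/d_i1 = 1/f₁ − 1/d_o1 = 1/(34.0) − 1/(250) = 0.02541, so d_i1 = 39.35 cm.
The intermediate image is 39.35 cm to the right of lens 1, which lies 11.55 cm to the right of lens 2 — a virtual object — so d_o2 = −11.55 cm.
Lens 2: 1/d_i2 = 1/f₂ − 1/d_o2 = 1/(18.0) − 1/(-11.55) = 0.1421, so d_i2 = 7.04 cm.
The final image is real, 7.04 cm to the right of lens 2 (overall magnification ≈ -0.096).

7.04 cm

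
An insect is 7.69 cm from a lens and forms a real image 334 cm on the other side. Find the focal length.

Real image ⇒ d_i = +334 cm.
1/f = 1/d_o + 1/d_i = 1/(7.69) + 1/(334) = 0.1330, so f = 7.52 cm.
Since f is positive, the lens is converging.

f = 7.52 cm (converging)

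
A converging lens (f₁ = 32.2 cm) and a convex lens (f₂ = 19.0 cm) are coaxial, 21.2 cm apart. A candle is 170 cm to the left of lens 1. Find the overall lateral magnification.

Lens 1: 1/d_i1 = 1/(32.2) − 1/(170) = 0.02517, so d_i1 = 39.72 cm; m₁ = −d_i1/d_o1 = -0.2336.
d_o2 = 21.2 − (39.72) = -18.52 cm (virtual object).
Lens 2: 1/d_i2 = 1/(19.0) − 1/(-18.52) = 0.1066, so d_i2 = 9.378 cm; m₂ = −d_i2/d_o2 = +0.5064.
m = m₁·m₂ = (-0.2336)(+0.5064) = -0.118.

m = -0.118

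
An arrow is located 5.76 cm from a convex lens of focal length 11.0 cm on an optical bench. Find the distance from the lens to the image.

Lens equation: 1/q = 1/f − 1/p = 1/(11.00) − 1/(5.76) = 0.09091 − 0.1736 = -0.08270, so q = -12.1 cm.
The image is virtual, upright and enlarged, on the same side as the object.

12.1 cm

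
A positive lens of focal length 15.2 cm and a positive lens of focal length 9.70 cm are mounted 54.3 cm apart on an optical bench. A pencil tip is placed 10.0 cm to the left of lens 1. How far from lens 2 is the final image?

11.0 cm

Lens 1: 1/d_i1 = 1/f₁ − 1/d_o1 = 1/(15.2) − 1/(10.0) = -0.03421, so d_i1 = -29.23 cm.
The intermediate image is 29.23 cm to the left of lens 1 (virtual), which is 54.3 − (-29.23) = 83.53 cm to the left of lens 2, so d_o2 = +83.53 cm.
Lens 2: 1/d_i2 = 1/f₂ − 1/d_o2 = 1/(9.70) − 1/(83.53) = 0.09112, so d_i2 = 11.0 cm.
The final image is real, 11.0 cm to the right of lens 2 (overall magnification ≈ -0.38).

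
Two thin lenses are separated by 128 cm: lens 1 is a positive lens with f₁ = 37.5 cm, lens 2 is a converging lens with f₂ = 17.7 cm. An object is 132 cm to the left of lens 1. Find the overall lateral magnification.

Lens 1: 1/d_i1 = 1/(37.5) − 1/(132) = 0.01909, so d_i1 = 52.38 cm; m₁ = −d_i1/d_o1 = -0.3968.
d_o2 = 128 − (52.38) = 75.62 cm.
Lens 2: 1/d_i2 = 1/(17.7) − 1/(75.62) = 0.04327, so d_i2 = 23.11 cm; m₂ = −d_i2/d_o2 = -0.3056.
m = m₁·m₂ = (-0.3968)(-0.3056) = +0.121.

m = +0.121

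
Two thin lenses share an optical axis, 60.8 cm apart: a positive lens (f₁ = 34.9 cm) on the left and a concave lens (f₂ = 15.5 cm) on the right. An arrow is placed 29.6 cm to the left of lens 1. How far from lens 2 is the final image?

Lens 1: 1/d_i1 = 1/f₁ − 1/d_o1 = 1/(34.9) − 1/(29.6) = -0.005130, so d_i1 = -194.9 cm.
The intermediate image is 194.9 cm to the left of lens 1 (virtual), which is 60.8 − (-194.9) = 255.7 cm to the left of lens 2, so d_o2 = +255.7 cm.
Lens 2 is diverging, so f₂ = −15.5 cm.
Lens 2: 1/d_i2 = 1/f₂ − 1/d_o2 = 1/(-15.5) − 1/(255.7) = -0.06843, so d_i2 = -14.6 cm.
The final image is virtual, 14.6 cm to the left of lens 2 (overall magnification ≈ 0.38).

14.6 cm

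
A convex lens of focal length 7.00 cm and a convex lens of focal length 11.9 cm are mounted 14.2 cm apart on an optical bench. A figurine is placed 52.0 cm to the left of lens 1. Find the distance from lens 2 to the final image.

12.6 cm

Lens 1: 1/d_i1 = 1/f₁ − 1/d_o1 = 1/(7.00) − 1/(52.0) = 0.1236, so d_i1 = 8.089 cm.
The intermediate image is 8.089 cm to the right of lens 1, which is 14.2 − (8.089) = 6.111 cm to the left of lens 2, so d_o2 = +6.111 cm.
Lens 2: 1/d_i2 = 1/f₂ − 1/d_o2 = 1/(11.9) − 1/(6.111) = -0.07961, so d_i2 = -12.6 cm.
The final image is virtual, 12.6 cm to the left of lens 2 (overall magnification ≈ -0.32).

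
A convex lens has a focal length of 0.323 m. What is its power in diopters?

P = +3.10 D

P = 1/f = 1/(0.323 m) = +3.10 D.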